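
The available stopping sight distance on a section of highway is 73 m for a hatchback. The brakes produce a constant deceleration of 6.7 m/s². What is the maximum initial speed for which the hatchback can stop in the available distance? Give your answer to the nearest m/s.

v²/(2a) = d ⇒ v = √(2 × 6.700 × 73) = √978.20 = 31.2762 m/s.

Maximum speed ≈ 31 m/s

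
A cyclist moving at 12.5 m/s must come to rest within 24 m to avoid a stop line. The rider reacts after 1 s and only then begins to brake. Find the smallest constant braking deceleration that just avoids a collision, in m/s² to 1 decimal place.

Required deceleration ≈ 6.8 m/s²

Distance covered during reaction = 12.5000 × 1 = 12.500 m.
Distance available for braking: 24 − 12.500 = 11.500 m.
v² = 2a·d ⇒ a = v²/(2d) = 12.5000² / (2 × 11.500) = 156.250 / 23.000 = 6.7935 m/s².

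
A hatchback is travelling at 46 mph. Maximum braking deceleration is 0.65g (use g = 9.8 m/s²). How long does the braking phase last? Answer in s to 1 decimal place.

46 mph × 0.44704 = 20.5638 m/s.
a = 0.65 × 9.8 = 6.370 m/s².
Braking time = v/a = 20.5638 / 6.370 = 3.228 s.

Braking time ≈ 3.2 s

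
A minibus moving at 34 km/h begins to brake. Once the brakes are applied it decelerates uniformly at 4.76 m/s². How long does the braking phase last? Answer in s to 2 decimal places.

34 km/h ÷ 3.6 = 9.4444 m/s.
Braking time = v/a = 9.4444 / 4.760 = 1.984 s.

Braking time ≈ 1.98 s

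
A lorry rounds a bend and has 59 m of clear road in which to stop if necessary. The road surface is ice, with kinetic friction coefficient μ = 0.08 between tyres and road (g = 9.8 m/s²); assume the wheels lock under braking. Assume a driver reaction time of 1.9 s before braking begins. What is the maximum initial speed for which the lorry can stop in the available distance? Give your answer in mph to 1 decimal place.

Maximum speed ≈ 18.4 mph

a = μg = 0.08 × 9.8 = 0.784 m/s².
Stopping distance: v·t_r + v²/(2a) = 59 with t_r = 1.9 s and a = 0.784 m/s².
So v² + 2.979 v − 92.51 = 0.
Positive root: v = −a·t_r + √((a·t_r)² + 2a·d) = −1.490 + √(2.220 + 92.51) = 8.2429 m/s.
8.2429 m/s ÷ 0.44704 = 18.439 mph.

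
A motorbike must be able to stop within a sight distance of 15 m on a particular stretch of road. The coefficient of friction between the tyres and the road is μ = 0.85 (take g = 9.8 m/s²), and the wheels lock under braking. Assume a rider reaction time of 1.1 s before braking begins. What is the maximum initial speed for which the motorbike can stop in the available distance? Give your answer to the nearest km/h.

a = μg = 0.85 × 9.8 = 8.330 m/s².
Stopping distance: v·t_r + v²/(2a) = 15 with t_r = 1.1 s and a = 8.330 m/s².
So v² + 18.326 v − 249.90 = 0.
Positive root: v = −a·t_r + √((a·t_r)² + 2a·d) = −9.163 + √(83.961 + 249.90) = 9.1089 m/s.
9.1089 m/s × 3.6 = 32.792 km/h.

Maximum speed ≈ 33 km/h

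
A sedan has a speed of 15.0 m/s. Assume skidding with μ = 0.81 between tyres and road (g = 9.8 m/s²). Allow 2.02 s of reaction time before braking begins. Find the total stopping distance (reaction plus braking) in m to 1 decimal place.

a = μg = 0.81 × 9.8 = 7.938 m/s².
Reaction distance = v·t_r = 15.0000 × 2.02 = 30.300 m.
Braking distance = v²/(2a) = 15.0000² / (2 × 7.938) = 225.000 / 15.876 = 14.172 m.
Total = 30.300 + 14.172 = 44.472 m.

Total stopping distance ≈ 44.5 m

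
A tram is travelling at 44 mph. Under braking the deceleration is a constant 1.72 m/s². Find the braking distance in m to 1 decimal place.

Braking distance ≈ 112.5 m

44 mph × 0.44704 = 19.6698 m/s.
Braking distance = v²/(2a) = 19.6698² / (2 × 1.720) = 386.901 / 3.440 = 112.471 m.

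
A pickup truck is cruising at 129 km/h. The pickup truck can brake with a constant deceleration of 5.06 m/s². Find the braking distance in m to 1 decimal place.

Braking distance ≈ 126.9 m

129 km/h ÷ 3.6 = 35.8333 m/s.
Braking distance = v²/(2a) = 35.8333² / (2 × 5.060) = 1284.025 / 10.120 = 126.880 m.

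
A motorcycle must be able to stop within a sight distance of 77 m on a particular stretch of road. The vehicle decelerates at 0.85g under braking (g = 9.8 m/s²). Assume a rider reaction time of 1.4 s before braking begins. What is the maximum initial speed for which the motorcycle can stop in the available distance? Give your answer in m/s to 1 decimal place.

a = 0.85 × 9.8 = 8.330 m/s².
Stopping distance: v·t_r + v²/(2a) = 77 with t_r = 1.4 s and a = 8.330 m/s².
So v² + 23.324 v − 1282.82 = 0.
Positive root: v = −a·t_r + √((a·t_r)² + 2a·d) = −11.662 + √(136.002 + 1282.82) = 26.0053 m/s.

Maximum speed ≈ 26.0 m/s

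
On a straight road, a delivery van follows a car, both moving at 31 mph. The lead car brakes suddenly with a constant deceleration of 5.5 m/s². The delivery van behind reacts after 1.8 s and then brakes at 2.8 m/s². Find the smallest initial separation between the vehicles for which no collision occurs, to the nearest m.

31 mph × 0.44704 = 13.8582 m/s.
Leader travels v²/(2a_L) = 192.050 / 11.000 = 17.459 m before stopping.
Follower covers v·t_r = 13.8582 × 1.8 = 24.945 m while reacting, then v²/(2a_F) = 192.050 / 5.600 = 34.295 m while braking, for a total of 24.945 + 34.295 = 59.240 m.
Since a_F ≤ a_L and the follower starts braking later, the follower is never slower than the leader, so the closest approach is when both have stopped.
Minimum gap = 59.240 − 17.459 = 41.781 m.

Minimum gap ≈ 42 m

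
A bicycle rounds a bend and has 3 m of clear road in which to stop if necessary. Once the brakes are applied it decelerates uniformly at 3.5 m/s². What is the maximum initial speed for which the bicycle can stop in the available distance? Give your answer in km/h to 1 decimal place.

Maximum speed ≈ 16.5 km/h

v²/(2a) = d ⇒ v = √(2 × 3.500 × 3) = √21.00 = 4.5826 m/s.
4.5826 m/s × 3.6 = 16.497 km/h.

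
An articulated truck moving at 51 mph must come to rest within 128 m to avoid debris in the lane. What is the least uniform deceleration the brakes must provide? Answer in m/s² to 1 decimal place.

51 mph × 0.44704 = 22.7990 m/s.
v² = 2a·d ⇒ a = v²/(2d) = 22.7990² / (2 × 128.000) = 519.794 / 256.000 = 2.0304 m/s².

Required deceleration ≈ 2.0 m/s²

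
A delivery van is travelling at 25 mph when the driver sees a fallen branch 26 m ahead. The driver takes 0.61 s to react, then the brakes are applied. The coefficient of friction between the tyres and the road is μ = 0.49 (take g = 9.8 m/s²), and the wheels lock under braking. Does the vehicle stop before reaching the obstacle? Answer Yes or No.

Yes

25 mph × 0.44704 = 11.1760 m/s.
a = μg = 0.49 × 9.8 = 4.802 m/s².
Reaction distance = 11.1760 × 0.61 = 6.817 m.
Braking distance = v²/(2a) = 124.903 / 9.604 = 13.005 m.
Total stopping distance = 6.817 + 13.005 = 19.822 m, vs 26 m available — it stops with 26 − 19.822 = 6.178 m to spare.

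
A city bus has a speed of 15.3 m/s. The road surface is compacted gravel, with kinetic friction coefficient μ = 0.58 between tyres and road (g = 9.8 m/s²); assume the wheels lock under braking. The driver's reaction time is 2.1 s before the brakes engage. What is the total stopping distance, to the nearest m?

Total stopping distance ≈ 53 m

a = μg = 0.58 × 9.8 = 5.684 m/s².
Reaction distance = v·t_r = 15.3000 × 2.1 = 32.130 m.
Braking distance = v²/(2a) = 15.3000² / (2 × 5.684) = 234.090 / 11.368 = 20.592 m.
Total = 32.130 + 20.592 = 52.722 m.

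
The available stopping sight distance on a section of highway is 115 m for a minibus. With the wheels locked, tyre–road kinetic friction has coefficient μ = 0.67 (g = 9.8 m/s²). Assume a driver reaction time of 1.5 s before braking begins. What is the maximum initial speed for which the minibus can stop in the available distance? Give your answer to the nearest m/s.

a = μg = 0.67 × 9.8 = 6.566 m/s².
Stopping distance: v·t_r + v²/(2a) = 115 with t_r = 1.5 s and a = 6.566 m/s².
So v² + 19.698 v − 1510.18 = 0.
Positive root: v = −a·t_r + √((a·t_r)² + 2a·d) = −9.849 + √(97.003 + 1510.18) = 30.2407 m/s.

Maximum speed ≈ 30 m/s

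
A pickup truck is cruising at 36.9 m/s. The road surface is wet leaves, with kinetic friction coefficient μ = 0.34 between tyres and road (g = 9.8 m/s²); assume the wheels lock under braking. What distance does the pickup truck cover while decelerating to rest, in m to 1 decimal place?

a = μg = 0.34 × 9.8 = 3.332 m/s².
Braking distance = v²/(2a) = 36.9000² / (2 × 3.332) = 1361.610 / 6.664 = 204.323 m.

Braking distance ≈ 204.3 m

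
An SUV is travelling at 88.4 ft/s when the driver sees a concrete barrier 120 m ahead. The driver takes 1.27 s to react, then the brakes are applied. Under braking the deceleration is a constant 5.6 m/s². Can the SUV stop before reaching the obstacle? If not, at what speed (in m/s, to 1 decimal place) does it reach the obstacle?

Yes — it stops about 21.0 m short of the obstacle, so it never reaches it

88.4 ft/s × 0.3048 = 26.9443 m/s.
Reaction distance = 26.9443 × 1.27 = 34.219 m.
Braking distance = v²/(2a) = 725.995 / 11.200 = 64.821 m.
Total stopping distance = 34.219 + 64.821 = 99.040 m, vs 120 m available — it stops with 120 − 99.040 = 20.960 m to spare.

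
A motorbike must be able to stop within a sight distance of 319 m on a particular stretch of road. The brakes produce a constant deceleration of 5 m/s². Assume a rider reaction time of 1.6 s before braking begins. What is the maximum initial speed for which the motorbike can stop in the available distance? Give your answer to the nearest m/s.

Maximum speed ≈ 49 m/s

Stopping distance: v·t_r + v²/(2a) = 319 with t_r = 1.6 s and a = 5.000 m/s².
So v² + 16.000 v − 3190.00 = 0.
Positive root: v = −a·t_r + √((a·t_r)² + 2a·d) = −8.000 + √(64.000 + 3190.00) = 49.0438 m/s.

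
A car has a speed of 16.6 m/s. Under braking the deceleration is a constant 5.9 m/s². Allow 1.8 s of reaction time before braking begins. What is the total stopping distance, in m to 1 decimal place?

Reaction distance = v·t_r = 16.6000 × 1.8 = 29.880 m.
Braking distance = v²/(2a) = 16.6000² / (2 × 5.900) = 275.560 / 11.800 = 23.353 m.
Total = 29.880 + 23.353 = 53.233 m.

Total stopping distance ≈ 53.2 m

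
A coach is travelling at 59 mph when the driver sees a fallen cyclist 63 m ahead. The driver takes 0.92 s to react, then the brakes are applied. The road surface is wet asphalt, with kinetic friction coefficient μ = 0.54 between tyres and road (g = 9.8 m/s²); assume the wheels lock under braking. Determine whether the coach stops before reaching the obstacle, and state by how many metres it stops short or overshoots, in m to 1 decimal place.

No — it overshoots by 27.0 m

59 mph × 0.44704 = 26.3754 m/s.
a = μg = 0.54 × 9.8 = 5.292 m/s².
Reaction distance = 26.3754 × 0.92 = 24.265 m.
Braking distance = v²/(2a) = 695.662 / 10.584 = 65.728 m.
Total stopping distance = 24.265 + 65.728 = 89.993 m, vs 63 m available — it cannot stop in time and overshoots by 89.993 − 63 = 26.993 m.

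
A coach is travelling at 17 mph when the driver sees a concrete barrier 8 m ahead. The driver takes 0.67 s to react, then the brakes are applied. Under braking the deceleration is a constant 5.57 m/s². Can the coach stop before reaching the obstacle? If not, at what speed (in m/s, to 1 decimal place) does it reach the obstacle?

No — it strikes the obstacle at 5.0 m/s

17 mph × 0.44704 = 7.5997 m/s.
Reaction distance = 7.5997 × 0.67 = 5.092 m.
Braking distance needed to stop: v²/(2a) = 57.755 / 11.140 = 5.184 m, so total needed = 5.092 + 5.184 = 10.276 m > 8 m — it cannot stop.
Distance remaining when braking begins: 8 − 5.092 = 2.908 m.
v² = v₀² − 2a·d = 57.755 − 2 × 5.570 × 2.908 = 25.360 m²/s².
v = √25.360 = 5.036 m/s.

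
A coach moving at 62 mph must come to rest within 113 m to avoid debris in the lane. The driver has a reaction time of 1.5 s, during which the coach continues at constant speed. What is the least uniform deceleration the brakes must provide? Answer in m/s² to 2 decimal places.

Required deceleration ≈ 5.38 m/s²

62 mph × 0.44704 = 27.7165 m/s.
Distance covered during reaction = 27.7165 × 1.5 = 41.575 m.
Distance available for braking: 113 − 41.575 = 71.425 m.
v² = 2a·d ⇒ a = v²/(2d) = 27.7165² / (2 × 71.425) = 768.204 / 142.850 = 5.3777 m/s².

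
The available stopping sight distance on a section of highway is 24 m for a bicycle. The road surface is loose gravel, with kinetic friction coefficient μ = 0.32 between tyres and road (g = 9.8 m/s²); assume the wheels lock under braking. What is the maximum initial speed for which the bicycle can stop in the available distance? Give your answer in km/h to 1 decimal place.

a = μg = 0.32 × 9.8 = 3.136 m/s².
v²/(2a) = d ⇒ v = √(2 × 3.136 × 24) = √150.53 = 12.2691 m/s.
12.2691 m/s × 3.6 = 44.169 km/h.

Maximum speed ≈ 44.2 km/h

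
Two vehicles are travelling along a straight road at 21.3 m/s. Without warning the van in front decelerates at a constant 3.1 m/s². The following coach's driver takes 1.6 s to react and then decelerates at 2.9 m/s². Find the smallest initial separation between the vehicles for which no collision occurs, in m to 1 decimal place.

Minimum gap ≈ 39.1 m

Leader travels v²/(2a_L) = 453.690 / 6.200 = 73.176 m before stopping.
Follower covers v·t_r = 21.3000 × 1.6 = 34.080 m while reacting, then v²/(2a_F) = 453.690 / 5.800 = 78.222 m while braking, for a total of 34.080 + 78.222 = 112.302 m.
Since a_F ≤ a_L and the follower starts braking later, the follower is never slower than the leader, so the closest approach is when both have stopped.
Minimum gap = 112.302 − 73.176 = 39.126 m.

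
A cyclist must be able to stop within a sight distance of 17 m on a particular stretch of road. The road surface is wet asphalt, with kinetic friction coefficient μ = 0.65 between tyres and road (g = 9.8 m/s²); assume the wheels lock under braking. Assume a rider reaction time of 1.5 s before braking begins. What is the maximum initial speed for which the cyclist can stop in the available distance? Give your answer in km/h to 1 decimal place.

a = μg = 0.65 × 9.8 = 6.370 m/s².
Stopping distance: v·t_r + v²/(2a) = 17 with t_r = 1.5 s and a = 6.370 m/s².
So v² + 19.110 v − 216.58 = 0.
Positive root: v = −a·t_r + √((a·t_r)² + 2a·d) = −9.555 + √(91.298 + 216.58) = 7.9915 m/s.
7.9915 m/s × 3.6 = 28.769 km/h.

Maximum speed ≈ 28.8 km/h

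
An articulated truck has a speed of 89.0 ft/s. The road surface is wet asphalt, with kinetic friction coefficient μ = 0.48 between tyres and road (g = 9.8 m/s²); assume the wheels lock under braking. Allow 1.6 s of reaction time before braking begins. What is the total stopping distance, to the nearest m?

89 ft/s × 0.3048 = 27.1272 m/s.
a = μg = 0.48 × 9.8 = 4.704 m/s².
Reaction distance = v·t_r = 27.1272 × 1.6 = 43.404 m.
Braking distance = v²/(2a) = 27.1272² / (2 × 4.704) = 735.885 / 9.408 = 78.219 m.
Total = 43.404 + 78.219 = 121.623 m.

Total stopping distance ≈ 122 m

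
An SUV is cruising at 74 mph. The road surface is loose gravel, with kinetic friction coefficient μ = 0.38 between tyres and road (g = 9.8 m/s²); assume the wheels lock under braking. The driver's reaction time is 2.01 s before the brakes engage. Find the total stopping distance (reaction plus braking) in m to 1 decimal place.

74 mph × 0.44704 = 33.0810 m/s.
a = μg = 0.38 × 9.8 = 3.724 m/s².
Reaction distance = v·t_r = 33.0810 × 2.01 = 66.493 m.
Braking distance = v²/(2a) = 33.0810² / (2 × 3.724) = 1094.353 / 7.448 = 146.932 m.
Total = 66.493 + 146.932 = 213.425 m.

Total stopping distance ≈ 213.4 m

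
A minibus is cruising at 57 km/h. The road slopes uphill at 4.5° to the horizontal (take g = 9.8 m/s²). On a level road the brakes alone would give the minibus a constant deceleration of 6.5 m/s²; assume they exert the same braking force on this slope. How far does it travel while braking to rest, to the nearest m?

57 km/h ÷ 3.6 = 15.8333 m/s.
Gravity along the uphill slope adds to the braking deceleration: a_eff = 6.500 + 9.8·sin 4.5° = 6.500 + 0.769 = 7.269 m/s².
Braking distance = v²/(2a) = 15.8333² / (2 × 7.269) = 250.693 / 14.538 = 17.244 m.

Braking distance ≈ 17 m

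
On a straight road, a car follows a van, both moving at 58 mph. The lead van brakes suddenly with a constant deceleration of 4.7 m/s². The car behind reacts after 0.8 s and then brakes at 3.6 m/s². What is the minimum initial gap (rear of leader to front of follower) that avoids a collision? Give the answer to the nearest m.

58 mph × 0.44704 = 25.9283 m/s.
Leader travels v²/(2a_L) = 672.277 / 9.400 = 71.519 m before stopping.
Follower covers v·t_r = 25.9283 × 0.8 = 20.743 m while reacting, then v²/(2a_F) = 672.277 / 7.200 = 93.372 m while braking, for a total of 20.743 + 93.372 = 114.115 m.
Since a_F ≤ a_L and the follower starts braking later, the follower is never slower than the leader, so the closest approach is when both have stopped.
Minimum gap = 114.115 − 71.519 = 42.596 m.

Minimum gap ≈ 43 m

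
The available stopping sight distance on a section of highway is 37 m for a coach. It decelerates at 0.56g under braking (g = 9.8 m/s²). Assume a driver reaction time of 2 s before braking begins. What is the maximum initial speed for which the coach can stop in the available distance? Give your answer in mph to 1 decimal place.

Maximum speed ≈ 26.8 mph

a = 0.56 × 9.8 = 5.488 m/s².
Stopping distance: v·t_r + v²/(2a) = 37 with t_r = 2 s and a = 5.488 m/s².
So v² + 21.952 v − 406.11 = 0.
Positive root: v = −a·t_r + √((a·t_r)² + 2a·d) = −10.976 + √(120.473 + 406.11) = 11.9714 m/s.
11.9714 m/s ÷ 0.44704 = 26.779 mph.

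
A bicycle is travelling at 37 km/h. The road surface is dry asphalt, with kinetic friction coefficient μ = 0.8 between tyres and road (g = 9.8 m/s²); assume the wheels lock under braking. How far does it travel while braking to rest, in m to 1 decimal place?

Braking distance ≈ 6.7 m

37 km/h ÷ 3.6 = 10.2778 m/s.
a = μg = 0.8 × 9.8 = 7.840 m/s².
Braking distance = v²/(2a) = 10.2778² / (2 × 7.840) = 105.633 / 15.680 = 6.737 m.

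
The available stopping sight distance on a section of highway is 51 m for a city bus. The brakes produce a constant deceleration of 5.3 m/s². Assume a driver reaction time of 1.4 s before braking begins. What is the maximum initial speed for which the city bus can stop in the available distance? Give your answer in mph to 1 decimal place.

Stopping distance: v·t_r + v²/(2a) = 51 with t_r = 1.4 s and a = 5.300 m/s².
So v² + 14.840 v − 540.60 = 0.
Positive root: v = −a·t_r + √((a·t_r)² + 2a·d) = −7.420 + √(55.056 + 540.60) = 16.9861 m/s.
16.9861 m/s ÷ 0.44704 = 37.997 mph.

Maximum speed ≈ 38.0 mph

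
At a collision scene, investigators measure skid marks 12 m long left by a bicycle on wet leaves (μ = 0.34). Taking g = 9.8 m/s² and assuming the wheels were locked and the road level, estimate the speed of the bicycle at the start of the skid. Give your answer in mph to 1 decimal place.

Initial speed ≈ 20.0 mph

Deceleration a = μg = 0.34 × 9.8 = 3.332 m/s².
v = √(2a·d) = √(2 × 3.332 × 12) = √79.968 = 8.9425 m/s.
= 8.9425 ÷ 0.44704 = 20.004 mph.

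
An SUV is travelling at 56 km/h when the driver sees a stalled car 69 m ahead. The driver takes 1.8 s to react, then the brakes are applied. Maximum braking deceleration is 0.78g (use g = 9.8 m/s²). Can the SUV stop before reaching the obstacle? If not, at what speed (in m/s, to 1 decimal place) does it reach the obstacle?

Yes — it stops about 25.2 m short of the obstacle, so it never reaches it

56 km/h ÷ 3.6 = 15.5556 m/s.
a = 0.78 × 9.8 = 7.644 m/s².
Reaction distance = 15.5556 × 1.8 = 28.000 m.
Braking distance = v²/(2a) = 241.977 / 15.288 = 15.828 m.
Total stopping distance = 28.000 + 15.828 = 43.828 m, vs 69 m available — it stops with 69 − 43.828 = 25.172 m to spare.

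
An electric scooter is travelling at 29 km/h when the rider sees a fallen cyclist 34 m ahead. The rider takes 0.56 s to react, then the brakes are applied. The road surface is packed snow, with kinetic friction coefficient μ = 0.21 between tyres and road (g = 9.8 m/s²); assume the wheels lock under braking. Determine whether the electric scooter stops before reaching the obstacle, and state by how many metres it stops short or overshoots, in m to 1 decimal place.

Yes — it stops 13.7 m short of the obstacle

29 km/h ÷ 3.6 = 8.0556 m/s.
a = μg = 0.21 × 9.8 = 2.058 m/s².
Reaction distance = 8.0556 × 0.56 = 4.511 m.
Braking distance = v²/(2a) = 64.893 / 4.116 = 15.766 m.
Total stopping distance = 4.511 + 15.766 = 20.277 m, vs 34 m available — it stops with 34 − 20.277 = 13.723 m to spare.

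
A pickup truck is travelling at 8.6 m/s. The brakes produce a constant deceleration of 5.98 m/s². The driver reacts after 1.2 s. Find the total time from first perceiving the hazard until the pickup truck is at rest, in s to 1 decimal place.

Braking time = v/a = 8.6000 / 5.980 = 1.438 s.
Total = 1.2 + 1.438 = 2.638 s.

Total time ≈ 2.6 s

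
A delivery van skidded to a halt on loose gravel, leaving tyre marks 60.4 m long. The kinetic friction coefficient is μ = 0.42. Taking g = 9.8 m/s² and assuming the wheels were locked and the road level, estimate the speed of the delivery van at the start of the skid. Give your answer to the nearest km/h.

Initial speed ≈ 80 km/h

Deceleration a = μg = 0.42 × 9.8 = 4.116 m/s².
v = √(2a·d) = √(2 × 4.116 × 60.4) = √497.213 = 22.2983 m/s.
= 22.2983 × 3.6 = 80.274 km/h.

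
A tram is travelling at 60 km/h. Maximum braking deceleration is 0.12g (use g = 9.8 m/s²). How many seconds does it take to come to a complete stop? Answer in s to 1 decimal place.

60 km/h ÷ 3.6 = 16.6667 m/s.
a = 0.12 × 9.8 = 1.176 m/s².
Braking time = v/a = 16.6667 / 1.176 = 14.172 s.

Braking time ≈ 14.2 s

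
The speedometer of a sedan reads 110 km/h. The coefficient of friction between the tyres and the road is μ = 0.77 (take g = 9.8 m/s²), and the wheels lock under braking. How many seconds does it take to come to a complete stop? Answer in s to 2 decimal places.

Braking time ≈ 4.05 s

110 km/h ÷ 3.6 = 30.5556 m/s.
a = μg = 0.77 × 9.8 = 7.546 m/s².
Braking time = v/a = 30.5556 / 7.546 = 4.049 s.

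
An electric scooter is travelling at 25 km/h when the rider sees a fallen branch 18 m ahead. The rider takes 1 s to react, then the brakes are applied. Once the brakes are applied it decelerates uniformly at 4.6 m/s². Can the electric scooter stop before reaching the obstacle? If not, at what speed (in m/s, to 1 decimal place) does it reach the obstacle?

Yes — it stops about 5.8 m short of the obstacle, so it never reaches it

25 km/h ÷ 3.6 = 6.9444 m/s.
Reaction distance = 6.9444 × 1 = 6.944 m.
Braking distance = v²/(2a) = 48.225 / 9.200 = 5.242 m.
Total stopping distance = 6.944 + 5.242 = 12.186 m, vs 18 m available — it stops with 18 − 12.186 = 5.814 m to spare.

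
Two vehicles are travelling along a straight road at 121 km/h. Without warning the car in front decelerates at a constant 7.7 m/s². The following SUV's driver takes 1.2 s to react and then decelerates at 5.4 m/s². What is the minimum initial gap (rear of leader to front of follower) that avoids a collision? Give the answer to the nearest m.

121 km/h ÷ 3.6 = 33.6111 m/s.
Leader travels v²/(2a_L) = 1129.706 / 15.400 = 73.358 m before stopping.
Follower covers v·t_r = 33.6111 × 1.2 = 40.333 m while reacting, then v²/(2a_F) = 1129.706 / 10.800 = 104.602 m while braking, for a total of 40.333 + 104.602 = 144.935 m.
Since a_F ≤ a_L and the follower starts braking later, the follower is never slower than the leader, so the closest approach is when both have stopped.
Minimum gap = 144.935 − 73.358 = 71.577 m.

Minimum gap ≈ 72 m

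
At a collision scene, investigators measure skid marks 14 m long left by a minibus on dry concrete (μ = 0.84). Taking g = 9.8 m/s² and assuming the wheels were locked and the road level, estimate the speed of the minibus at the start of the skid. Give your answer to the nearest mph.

Deceleration a = μg = 0.84 × 9.8 = 8.232 m/s².
v = √(2a·d) = √(2 × 8.232 × 14) = √230.496 = 15.1821 m/s.
= 15.1821 ÷ 0.44704 = 33.961 mph.

Initial speed ≈ 34 mph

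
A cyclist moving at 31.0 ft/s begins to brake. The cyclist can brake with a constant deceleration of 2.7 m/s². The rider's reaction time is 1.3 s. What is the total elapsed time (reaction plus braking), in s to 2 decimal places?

31 ft/s × 0.3048 = 9.4488 m/s.
Braking time = v/a = 9.4488 / 2.700 = 3.500 s.
Total = 1.3 + 3.500 = 4.800 s.

Total time ≈ 4.80 s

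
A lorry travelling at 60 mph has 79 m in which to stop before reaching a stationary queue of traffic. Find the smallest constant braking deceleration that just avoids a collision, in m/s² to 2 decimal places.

60 mph × 0.44704 = 26.8224 m/s.
v² = 2a·d ⇒ a = v²/(2d) = 26.8224² / (2 × 79.000) = 719.441 / 158.000 = 4.5534 m/s².

Required deceleration ≈ 4.55 m/s²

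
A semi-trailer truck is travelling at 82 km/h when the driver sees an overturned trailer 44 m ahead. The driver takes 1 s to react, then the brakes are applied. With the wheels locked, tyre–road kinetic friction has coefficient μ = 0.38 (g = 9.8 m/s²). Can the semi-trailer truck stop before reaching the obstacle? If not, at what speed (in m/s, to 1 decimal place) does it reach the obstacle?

82 km/h ÷ 3.6 = 22.7778 m/s.
a = μg = 0.38 × 9.8 = 3.724 m/s².
Reaction distance = 22.7778 × 1 = 22.778 m.
Braking distance needed to stop: v²/(2a) = 518.828 / 7.448 = 69.660 m, so total needed = 22.778 + 69.660 = 92.438 m > 44 m — it cannot stop.
Distance remaining when braking begins: 44 − 22.778 = 21.222 m.
v² = v₀² − 2a·d = 518.828 − 2 × 3.724 × 21.222 = 360.767 m²/s².
v = √360.767 = 18.994 m/s.

No — it strikes the obstacle at 19.0 m/s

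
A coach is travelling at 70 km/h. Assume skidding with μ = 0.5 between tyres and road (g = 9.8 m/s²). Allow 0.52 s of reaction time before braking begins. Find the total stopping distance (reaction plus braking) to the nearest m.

70 km/h ÷ 3.6 = 19.4444 m/s.
a = μg = 0.5 × 9.8 = 4.900 m/s².
Reaction distance = v·t_r = 19.4444 × 0.52 = 10.111 m.
Braking distance = v²/(2a) = 19.4444² / (2 × 4.900) = 378.085 / 9.800 = 38.580 m.
Total = 10.111 + 38.580 = 48.691 m.

Total stopping distance ≈ 49 m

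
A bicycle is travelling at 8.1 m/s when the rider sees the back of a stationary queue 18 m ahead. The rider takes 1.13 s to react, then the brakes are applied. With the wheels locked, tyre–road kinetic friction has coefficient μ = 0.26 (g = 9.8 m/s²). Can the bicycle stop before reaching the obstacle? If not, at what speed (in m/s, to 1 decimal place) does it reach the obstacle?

a = μg = 0.26 × 9.8 = 2.548 m/s².
Reaction distance = 8.1000 × 1.13 = 9.153 m.
Braking distance needed to stop: v²/(2a) = 65.610 / 5.096 = 12.875 m, so total needed = 9.153 + 12.875 = 22.028 m > 18 m — it cannot stop.
Distance remaining when braking begins: 18 − 9.153 = 8.847 m.
v² = v₀² − 2a·d = 65.610 − 2 × 2.548 × 8.847 = 20.526 m²/s².
v = √20.526 = 4.531 m/s.

No — it strikes the obstacle at 4.5 m/s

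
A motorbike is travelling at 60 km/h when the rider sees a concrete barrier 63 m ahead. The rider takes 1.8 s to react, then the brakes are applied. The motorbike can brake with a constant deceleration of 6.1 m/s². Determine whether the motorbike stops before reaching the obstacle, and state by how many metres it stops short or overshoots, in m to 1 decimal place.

60 km/h ÷ 3.6 = 16.6667 m/s.
Reaction distance = 16.6667 × 1.8 = 30.000 m.
Braking distance = v²/(2a) = 277.779 / 12.200 = 22.769 m.
Total stopping distance = 30.000 + 22.769 = 52.769 m, vs 63 m available — it stops with 63 − 52.769 = 10.231 m to spare.

Yes — it stops 10.2 m short of the obstacle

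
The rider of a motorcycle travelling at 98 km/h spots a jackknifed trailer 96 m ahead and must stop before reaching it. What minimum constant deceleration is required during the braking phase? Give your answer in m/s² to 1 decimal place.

Required deceleration ≈ 3.9 m/s²

98 km/h ÷ 3.6 = 27.2222 m/s.
v² = 2a·d ⇒ a = v²/(2d) = 27.2222² / (2 × 96.000) = 741.048 / 192.000 = 3.8596 m/s².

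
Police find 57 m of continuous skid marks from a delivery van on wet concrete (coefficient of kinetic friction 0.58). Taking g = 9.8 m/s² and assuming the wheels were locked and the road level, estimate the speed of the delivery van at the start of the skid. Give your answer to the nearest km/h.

Deceleration a = μg = 0.58 × 9.8 = 5.684 m/s².
v = √(2a·d) = √(2 × 5.684 × 57) = √647.976 = 25.4554 m/s.
= 25.4554 × 3.6 = 91.639 km/h.

Initial speed ≈ 92 km/h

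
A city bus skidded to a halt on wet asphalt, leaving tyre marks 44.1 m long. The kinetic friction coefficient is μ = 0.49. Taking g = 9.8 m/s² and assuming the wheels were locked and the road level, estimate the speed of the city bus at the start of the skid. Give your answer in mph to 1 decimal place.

Deceleration a = μg = 0.49 × 9.8 = 4.802 m/s².
v = √(2a·d) = √(2 × 4.802 × 44.1) = √423.536 = 20.5800 m/s.
= 20.5800 ÷ 0.44704 = 46.036 mph.

Initial speed ≈ 46.0 mph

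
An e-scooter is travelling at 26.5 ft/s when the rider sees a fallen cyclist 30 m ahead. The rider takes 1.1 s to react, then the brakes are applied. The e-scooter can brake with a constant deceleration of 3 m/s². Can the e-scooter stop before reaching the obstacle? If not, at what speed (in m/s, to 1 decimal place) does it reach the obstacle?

26.5 ft/s × 0.3048 = 8.0772 m/s.
Reaction distance = 8.0772 × 1.1 = 8.885 m.
Braking distance = v²/(2a) = 65.241 / 6.000 = 10.873 m.
Total stopping distance = 8.885 + 10.873 = 19.758 m, vs 30 m available — it stops with 30 − 19.758 = 10.242 m to spare.

Yes — it stops about 10.2 m short of the obstacle, so it never reaches it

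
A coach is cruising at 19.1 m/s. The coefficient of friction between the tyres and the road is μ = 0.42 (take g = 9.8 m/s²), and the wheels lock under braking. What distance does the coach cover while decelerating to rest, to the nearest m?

Braking distance ≈ 44 m

a = μg = 0.42 × 9.8 = 4.116 m/s².
Braking distance = v²/(2a) = 19.1000² / (2 × 4.116) = 364.810 / 8.232 = 44.316 m.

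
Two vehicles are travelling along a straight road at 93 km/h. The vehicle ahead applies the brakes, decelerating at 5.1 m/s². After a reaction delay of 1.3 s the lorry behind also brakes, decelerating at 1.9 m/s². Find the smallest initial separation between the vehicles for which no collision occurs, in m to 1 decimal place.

Minimum gap ≈ 143.8 m

93 km/h ÷ 3.6 = 25.8333 m/s.
Leader travels v²/(2a_L) = 667.359 / 10.200 = 65.427 m before stopping.
Follower covers v·t_r = 25.8333 × 1.3 = 33.583 m while reacting, then v²/(2a_F) = 667.359 / 3.800 = 175.621 m while braking, for a total of 33.583 + 175.621 = 209.204 m.
Since a_F ≤ a_L and the follower starts braking later, the follower is never slower than the leader, so the closest approach is when both have stopped.
Minimum gap = 209.204 − 65.427 = 143.777 m.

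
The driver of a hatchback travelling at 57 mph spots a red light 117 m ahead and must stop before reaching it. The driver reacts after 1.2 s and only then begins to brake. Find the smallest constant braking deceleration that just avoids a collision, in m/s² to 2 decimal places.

Required deceleration ≈ 3.76 m/s²

57 mph × 0.44704 = 25.4813 m/s.
Distance covered during reaction = 25.4813 × 1.2 = 30.578 m.
Distance available for braking: 117 − 30.578 = 86.422 m.
v² = 2a·d ⇒ a = v²/(2d) = 25.4813² / (2 × 86.422) = 649.297 / 172.844 = 3.7565 m/s².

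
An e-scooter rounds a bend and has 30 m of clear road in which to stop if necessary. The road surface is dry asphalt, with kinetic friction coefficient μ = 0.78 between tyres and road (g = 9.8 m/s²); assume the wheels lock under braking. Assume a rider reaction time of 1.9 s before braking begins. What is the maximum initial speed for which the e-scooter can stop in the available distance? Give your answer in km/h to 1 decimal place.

Maximum speed ≈ 40.9 km/h

a = μg = 0.78 × 9.8 = 7.644 m/s².
Stopping distance: v·t_r + v²/(2a) = 30 with t_r = 1.9 s and a = 7.644 m/s².
So v² + 29.047 v − 458.64 = 0.
Positive root: v = −a·t_r + √((a·t_r)² + 2a·d) = −14.524 + √(210.947 + 458.64) = 11.3524 m/s.
11.3524 m/s × 3.6 = 40.869 km/h.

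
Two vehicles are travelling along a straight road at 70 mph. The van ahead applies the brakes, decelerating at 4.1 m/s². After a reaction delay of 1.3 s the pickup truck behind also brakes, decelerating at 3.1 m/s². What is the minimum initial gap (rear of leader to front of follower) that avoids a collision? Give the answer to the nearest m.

Minimum gap ≈ 79 m

70 mph × 0.44704 = 31.2928 m/s.
Leader travels v²/(2a_L) = 979.239 / 8.200 = 119.419 m before stopping.
Follower covers v·t_r = 31.2928 × 1.3 = 40.681 m while reacting, then v²/(2a_F) = 979.239 / 6.200 = 157.942 m while braking, for a total of 40.681 + 157.942 = 198.623 m.
Since a_F ≤ a_L and the follower starts braking later, the follower is never slower than the leader, so the closest approach is when both have stopped.
Minimum gap = 198.623 − 119.419 = 79.204 m.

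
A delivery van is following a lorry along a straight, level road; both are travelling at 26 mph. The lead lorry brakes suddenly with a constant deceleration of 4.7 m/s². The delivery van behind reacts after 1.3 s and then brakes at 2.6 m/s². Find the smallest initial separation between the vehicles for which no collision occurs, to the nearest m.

26 mph × 0.44704 = 11.6230 m/s.
Leader travels v²/(2a_L) = 135.094 / 9.400 = 14.372 m before stopping.
Follower covers v·t_r = 11.6230 × 1.3 = 15.110 m while reacting, then v²/(2a_F) = 135.094 / 5.200 = 25.980 m while braking, for a total of 15.110 + 25.980 = 41.090 m.
Since a_F ≤ a_L and the follower starts braking later, the follower is never slower than the leader, so the closest approach is when both have stopped.
Minimum gap = 41.090 − 14.372 = 26.718 m.

Minimum gap ≈ 27 m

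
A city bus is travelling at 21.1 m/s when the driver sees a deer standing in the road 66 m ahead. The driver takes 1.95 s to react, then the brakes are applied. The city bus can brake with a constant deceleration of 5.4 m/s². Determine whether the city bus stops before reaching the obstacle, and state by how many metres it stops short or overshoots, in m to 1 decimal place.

No — it overshoots by 16.4 m

Reaction distance = 21.1000 × 1.95 = 41.145 m.
Braking distance = v²/(2a) = 445.210 / 10.800 = 41.223 m.
Total stopping distance = 41.145 + 41.223 = 82.368 m, vs 66 m available — it cannot stop in time and overshoots by 82.368 − 66 = 16.368 m.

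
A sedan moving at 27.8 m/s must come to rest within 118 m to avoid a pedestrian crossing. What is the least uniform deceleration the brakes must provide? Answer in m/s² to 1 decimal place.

Required deceleration ≈ 3.3 m/s²

v² = 2a·d ⇒ a = v²/(2d) = 27.8000² / (2 × 118.000) = 772.840 / 236.000 = 3.2747 m/s².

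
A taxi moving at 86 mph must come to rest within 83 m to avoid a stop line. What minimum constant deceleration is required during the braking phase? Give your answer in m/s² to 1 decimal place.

Required deceleration ≈ 8.9 m/s²

86 mph × 0.44704 = 38.4454 m/s.
v² = 2a·d ⇒ a = v²/(2d) = 38.4454² / (2 × 83.000) = 1478.049 / 166.000 = 8.9039 m/s².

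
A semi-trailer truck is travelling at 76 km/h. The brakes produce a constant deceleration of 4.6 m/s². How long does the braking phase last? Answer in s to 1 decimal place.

76 km/h ÷ 3.6 = 21.1111 m/s.
Braking time = v/a = 21.1111 / 4.600 = 4.589 s.

Braking time ≈ 4.6 s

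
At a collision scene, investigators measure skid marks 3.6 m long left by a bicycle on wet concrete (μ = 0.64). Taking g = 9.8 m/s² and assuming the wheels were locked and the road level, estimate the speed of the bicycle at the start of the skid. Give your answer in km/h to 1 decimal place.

Initial speed ≈ 24.2 km/h

Deceleration a = μg = 0.64 × 9.8 = 6.272 m/s².
v = √(2a·d) = √(2 × 6.272 × 3.6) = √45.158 = 6.7200 m/s.
= 6.7200 × 3.6 = 24.192 km/h.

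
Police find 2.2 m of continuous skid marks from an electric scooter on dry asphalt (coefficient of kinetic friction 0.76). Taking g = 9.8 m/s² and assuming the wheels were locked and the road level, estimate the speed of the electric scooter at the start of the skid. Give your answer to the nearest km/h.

Initial speed ≈ 21 km/h

Deceleration a = μg = 0.76 × 9.8 = 7.448 m/s².
v = √(2a·d) = √(2 × 7.448 × 2.2) = √32.771 = 5.7246 m/s.
= 5.7246 × 3.6 = 20.609 km/h.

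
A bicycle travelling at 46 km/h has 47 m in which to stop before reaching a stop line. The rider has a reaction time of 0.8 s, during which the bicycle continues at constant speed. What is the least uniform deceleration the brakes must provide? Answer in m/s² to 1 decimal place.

46 km/h ÷ 3.6 = 12.7778 m/s.
Distance covered during reaction = 12.7778 × 0.8 = 10.222 m.
Distance available for braking: 47 − 10.222 = 36.778 m.
v² = 2a·d ⇒ a = v²/(2d) = 12.7778² / (2 × 36.778) = 163.272 / 73.556 = 2.2197 m/s².

Required deceleration ≈ 2.2 m/s²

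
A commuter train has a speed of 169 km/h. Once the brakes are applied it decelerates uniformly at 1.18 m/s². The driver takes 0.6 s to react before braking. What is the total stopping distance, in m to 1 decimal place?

169 km/h ÷ 3.6 = 46.9444 m/s.
Reaction distance = v·t_r = 46.9444 × 0.6 = 28.167 m.
Braking distance = v²/(2a) = 46.9444² / (2 × 1.180) = 2203.777 / 2.360 = 933.804 m.
Total = 28.167 + 933.804 = 961.971 m.

Total stopping distance ≈ 962.0 m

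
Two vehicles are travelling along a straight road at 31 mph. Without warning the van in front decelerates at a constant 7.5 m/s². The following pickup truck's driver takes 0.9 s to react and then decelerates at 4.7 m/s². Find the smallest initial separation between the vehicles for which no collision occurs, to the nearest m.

Minimum gap ≈ 20 m

31 mph × 0.44704 = 13.8582 m/s.
Leader travels v²/(2a_L) = 192.050 / 15.000 = 12.803 m before stopping.
Follower covers v·t_r = 13.8582 × 0.9 = 12.472 m while reacting, then v²/(2a_F) = 192.050 / 9.400 = 20.431 m while braking, for a total of 12.472 + 20.431 = 32.903 m.
Since a_F ≤ a_L and the follower starts braking later, the follower is never slower than the leader, so the closest approach is when both have stopped.
Minimum gap = 32.903 − 12.803 = 20.100 m.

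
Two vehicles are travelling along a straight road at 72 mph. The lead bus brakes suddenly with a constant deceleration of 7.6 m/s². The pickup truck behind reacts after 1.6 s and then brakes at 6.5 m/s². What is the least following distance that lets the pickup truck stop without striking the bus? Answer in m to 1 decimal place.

Minimum gap ≈ 63.0 m

72 mph × 0.44704 = 32.1869 m/s.
Leader travels v²/(2a_L) = 1035.997 / 15.200 = 68.158 m before stopping.
Follower covers v·t_r = 32.1869 × 1.6 = 51.499 m while reacting, then v²/(2a_F) = 1035.997 / 13.000 = 79.692 m while braking, for a total of 51.499 + 79.692 = 131.191 m.
Since a_F ≤ a_L and the follower starts braking later, the follower is never slower than the leader, so the closest approach is when both have stopped.
Minimum gap = 131.191 − 68.158 = 63.033 m.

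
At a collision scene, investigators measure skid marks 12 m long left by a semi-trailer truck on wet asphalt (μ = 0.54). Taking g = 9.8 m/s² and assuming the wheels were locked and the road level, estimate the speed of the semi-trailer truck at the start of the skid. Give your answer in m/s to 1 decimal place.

Deceleration a = μg = 0.54 × 9.8 = 5.292 m/s².
v = √(2a·d) = √(2 × 5.292 × 12) = √127.008 = 11.2698 m/s.

Initial speed ≈ 11.3 m/s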